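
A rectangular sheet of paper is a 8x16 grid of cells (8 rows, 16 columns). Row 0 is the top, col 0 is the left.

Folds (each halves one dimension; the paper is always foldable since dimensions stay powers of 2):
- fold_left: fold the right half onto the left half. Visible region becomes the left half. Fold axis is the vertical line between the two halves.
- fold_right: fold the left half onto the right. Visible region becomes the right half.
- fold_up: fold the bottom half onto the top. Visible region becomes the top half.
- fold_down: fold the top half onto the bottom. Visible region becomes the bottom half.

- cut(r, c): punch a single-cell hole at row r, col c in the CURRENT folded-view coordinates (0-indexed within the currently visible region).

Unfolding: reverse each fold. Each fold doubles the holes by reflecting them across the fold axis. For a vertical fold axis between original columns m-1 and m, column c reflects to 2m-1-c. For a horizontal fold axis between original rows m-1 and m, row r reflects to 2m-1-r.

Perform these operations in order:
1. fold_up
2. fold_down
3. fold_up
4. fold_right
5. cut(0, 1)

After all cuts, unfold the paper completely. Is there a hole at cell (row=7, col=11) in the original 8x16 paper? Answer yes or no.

Op 1 fold_up: fold axis h@4; visible region now rows[0,4) x cols[0,16) = 4x16
Op 2 fold_down: fold axis h@2; visible region now rows[2,4) x cols[0,16) = 2x16
Op 3 fold_up: fold axis h@3; visible region now rows[2,3) x cols[0,16) = 1x16
Op 4 fold_right: fold axis v@8; visible region now rows[2,3) x cols[8,16) = 1x8
Op 5 cut(0, 1): punch at orig (2,9); cuts so far [(2, 9)]; region rows[2,3) x cols[8,16) = 1x8
Unfold 1 (reflect across v@8): 2 holes -> [(2, 6), (2, 9)]
Unfold 2 (reflect across h@3): 4 holes -> [(2, 6), (2, 9), (3, 6), (3, 9)]
Unfold 3 (reflect across h@2): 8 holes -> [(0, 6), (0, 9), (1, 6), (1, 9), (2, 6), (2, 9), (3, 6), (3, 9)]
Unfold 4 (reflect across h@4): 16 holes -> [(0, 6), (0, 9), (1, 6), (1, 9), (2, 6), (2, 9), (3, 6), (3, 9), (4, 6), (4, 9), (5, 6), (5, 9), (6, 6), (6, 9), (7, 6), (7, 9)]
Holes: [(0, 6), (0, 9), (1, 6), (1, 9), (2, 6), (2, 9), (3, 6), (3, 9), (4, 6), (4, 9), (5, 6), (5, 9), (6, 6), (6, 9), (7, 6), (7, 9)]

Answer: no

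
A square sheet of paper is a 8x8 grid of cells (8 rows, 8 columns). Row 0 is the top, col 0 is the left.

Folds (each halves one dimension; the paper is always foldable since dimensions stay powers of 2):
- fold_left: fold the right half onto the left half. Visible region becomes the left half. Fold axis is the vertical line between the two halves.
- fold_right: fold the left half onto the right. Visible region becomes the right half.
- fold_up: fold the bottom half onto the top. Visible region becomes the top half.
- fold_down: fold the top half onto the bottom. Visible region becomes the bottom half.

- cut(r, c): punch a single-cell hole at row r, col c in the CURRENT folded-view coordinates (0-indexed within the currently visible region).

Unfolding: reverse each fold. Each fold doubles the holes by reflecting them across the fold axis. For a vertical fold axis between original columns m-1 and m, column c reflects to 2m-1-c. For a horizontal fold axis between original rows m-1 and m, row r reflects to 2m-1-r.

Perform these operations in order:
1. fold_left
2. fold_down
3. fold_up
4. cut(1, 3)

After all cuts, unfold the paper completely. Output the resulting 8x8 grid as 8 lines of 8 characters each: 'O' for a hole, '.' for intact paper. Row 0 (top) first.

Op 1 fold_left: fold axis v@4; visible region now rows[0,8) x cols[0,4) = 8x4
Op 2 fold_down: fold axis h@4; visible region now rows[4,8) x cols[0,4) = 4x4
Op 3 fold_up: fold axis h@6; visible region now rows[4,6) x cols[0,4) = 2x4
Op 4 cut(1, 3): punch at orig (5,3); cuts so far [(5, 3)]; region rows[4,6) x cols[0,4) = 2x4
Unfold 1 (reflect across h@6): 2 holes -> [(5, 3), (6, 3)]
Unfold 2 (reflect across h@4): 4 holes -> [(1, 3), (2, 3), (5, 3), (6, 3)]
Unfold 3 (reflect across v@4): 8 holes -> [(1, 3), (1, 4), (2, 3), (2, 4), (5, 3), (5, 4), (6, 3), (6, 4)]

Answer: ........
...OO...
...OO...
........
........
...OO...
...OO...
........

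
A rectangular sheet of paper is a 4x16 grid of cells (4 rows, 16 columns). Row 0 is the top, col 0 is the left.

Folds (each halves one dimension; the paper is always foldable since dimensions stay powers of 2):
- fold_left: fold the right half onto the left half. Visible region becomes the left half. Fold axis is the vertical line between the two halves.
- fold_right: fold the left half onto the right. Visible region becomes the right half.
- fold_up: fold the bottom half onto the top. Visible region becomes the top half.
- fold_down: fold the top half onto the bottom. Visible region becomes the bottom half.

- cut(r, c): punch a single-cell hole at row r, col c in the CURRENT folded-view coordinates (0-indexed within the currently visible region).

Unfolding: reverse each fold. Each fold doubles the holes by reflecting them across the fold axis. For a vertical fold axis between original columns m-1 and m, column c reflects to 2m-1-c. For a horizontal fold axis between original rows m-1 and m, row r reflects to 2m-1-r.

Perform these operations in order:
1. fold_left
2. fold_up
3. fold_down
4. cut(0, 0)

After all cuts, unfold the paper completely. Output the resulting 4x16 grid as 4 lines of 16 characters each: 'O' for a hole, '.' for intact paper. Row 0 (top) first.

Answer: O..............O
O..............O
O..............O
O..............O

Derivation:
Op 1 fold_left: fold axis v@8; visible region now rows[0,4) x cols[0,8) = 4x8
Op 2 fold_up: fold axis h@2; visible region now rows[0,2) x cols[0,8) = 2x8
Op 3 fold_down: fold axis h@1; visible region now rows[1,2) x cols[0,8) = 1x8
Op 4 cut(0, 0): punch at orig (1,0); cuts so far [(1, 0)]; region rows[1,2) x cols[0,8) = 1x8
Unfold 1 (reflect across h@1): 2 holes -> [(0, 0), (1, 0)]
Unfold 2 (reflect across h@2): 4 holes -> [(0, 0), (1, 0), (2, 0), (3, 0)]
Unfold 3 (reflect across v@8): 8 holes -> [(0, 0), (0, 15), (1, 0), (1, 15), (2, 0), (2, 15), (3, 0), (3, 15)]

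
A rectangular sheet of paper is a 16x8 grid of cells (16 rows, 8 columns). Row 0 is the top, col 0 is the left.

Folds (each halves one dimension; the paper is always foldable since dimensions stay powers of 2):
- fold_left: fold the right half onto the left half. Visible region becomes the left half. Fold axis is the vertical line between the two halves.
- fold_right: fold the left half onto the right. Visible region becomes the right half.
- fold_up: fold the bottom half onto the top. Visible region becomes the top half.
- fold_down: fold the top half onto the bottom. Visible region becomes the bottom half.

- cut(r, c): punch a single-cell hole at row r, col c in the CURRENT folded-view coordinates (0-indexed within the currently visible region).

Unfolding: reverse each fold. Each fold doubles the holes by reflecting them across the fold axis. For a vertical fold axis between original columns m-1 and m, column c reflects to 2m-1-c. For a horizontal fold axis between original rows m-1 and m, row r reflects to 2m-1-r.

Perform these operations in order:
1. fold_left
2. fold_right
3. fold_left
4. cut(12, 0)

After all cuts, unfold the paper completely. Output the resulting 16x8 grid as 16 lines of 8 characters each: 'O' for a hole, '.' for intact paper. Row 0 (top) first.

Op 1 fold_left: fold axis v@4; visible region now rows[0,16) x cols[0,4) = 16x4
Op 2 fold_right: fold axis v@2; visible region now rows[0,16) x cols[2,4) = 16x2
Op 3 fold_left: fold axis v@3; visible region now rows[0,16) x cols[2,3) = 16x1
Op 4 cut(12, 0): punch at orig (12,2); cuts so far [(12, 2)]; region rows[0,16) x cols[2,3) = 16x1
Unfold 1 (reflect across v@3): 2 holes -> [(12, 2), (12, 3)]
Unfold 2 (reflect across v@2): 4 holes -> [(12, 0), (12, 1), (12, 2), (12, 3)]
Unfold 3 (reflect across v@4): 8 holes -> [(12, 0), (12, 1), (12, 2), (12, 3), (12, 4), (12, 5), (12, 6), (12, 7)]

Answer: ........
........
........
........
........
........
........
........
........
........
........
........
OOOOOOOO
........
........
........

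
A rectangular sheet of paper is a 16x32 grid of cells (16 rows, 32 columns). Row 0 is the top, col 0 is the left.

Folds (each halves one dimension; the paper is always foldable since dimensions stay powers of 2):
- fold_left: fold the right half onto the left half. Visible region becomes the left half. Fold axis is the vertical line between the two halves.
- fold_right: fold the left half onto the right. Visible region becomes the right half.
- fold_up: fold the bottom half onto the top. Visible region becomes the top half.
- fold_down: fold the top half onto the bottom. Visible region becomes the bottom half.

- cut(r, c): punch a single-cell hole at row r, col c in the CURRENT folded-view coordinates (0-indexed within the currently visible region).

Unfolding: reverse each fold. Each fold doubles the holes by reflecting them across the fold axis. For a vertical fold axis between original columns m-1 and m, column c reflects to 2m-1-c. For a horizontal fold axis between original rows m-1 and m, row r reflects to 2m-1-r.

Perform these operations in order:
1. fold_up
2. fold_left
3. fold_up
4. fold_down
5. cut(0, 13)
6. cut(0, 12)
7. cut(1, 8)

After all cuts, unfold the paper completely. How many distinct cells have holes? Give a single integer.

Answer: 48

Derivation:
Op 1 fold_up: fold axis h@8; visible region now rows[0,8) x cols[0,32) = 8x32
Op 2 fold_left: fold axis v@16; visible region now rows[0,8) x cols[0,16) = 8x16
Op 3 fold_up: fold axis h@4; visible region now rows[0,4) x cols[0,16) = 4x16
Op 4 fold_down: fold axis h@2; visible region now rows[2,4) x cols[0,16) = 2x16
Op 5 cut(0, 13): punch at orig (2,13); cuts so far [(2, 13)]; region rows[2,4) x cols[0,16) = 2x16
Op 6 cut(0, 12): punch at orig (2,12); cuts so far [(2, 12), (2, 13)]; region rows[2,4) x cols[0,16) = 2x16
Op 7 cut(1, 8): punch at orig (3,8); cuts so far [(2, 12), (2, 13), (3, 8)]; region rows[2,4) x cols[0,16) = 2x16
Unfold 1 (reflect across h@2): 6 holes -> [(0, 8), (1, 12), (1, 13), (2, 12), (2, 13), (3, 8)]
Unfold 2 (reflect across h@4): 12 holes -> [(0, 8), (1, 12), (1, 13), (2, 12), (2, 13), (3, 8), (4, 8), (5, 12), (5, 13), (6, 12), (6, 13), (7, 8)]
Unfold 3 (reflect across v@16): 24 holes -> [(0, 8), (0, 23), (1, 12), (1, 13), (1, 18), (1, 19), (2, 12), (2, 13), (2, 18), (2, 19), (3, 8), (3, 23), (4, 8), (4, 23), (5, 12), (5, 13), (5, 18), (5, 19), (6, 12), (6, 13), (6, 18), (6, 19), (7, 8), (7, 23)]
Unfold 4 (reflect across h@8): 48 holes -> [(0, 8), (0, 23), (1, 12), (1, 13), (1, 18), (1, 19), (2, 12), (2, 13), (2, 18), (2, 19), (3, 8), (3, 23), (4, 8), (4, 23), (5, 12), (5, 13), (5, 18), (5, 19), (6, 12), (6, 13), (6, 18), (6, 19), (7, 8), (7, 23), (8, 8), (8, 23), (9, 12), (9, 13), (9, 18), (9, 19), (10, 12), (10, 13), (10, 18), (10, 19), (11, 8), (11, 23), (12, 8), (12, 23), (13, 12), (13, 13), (13, 18), (13, 19), (14, 12), (14, 13), (14, 18), (14, 19), (15, 8), (15, 23)]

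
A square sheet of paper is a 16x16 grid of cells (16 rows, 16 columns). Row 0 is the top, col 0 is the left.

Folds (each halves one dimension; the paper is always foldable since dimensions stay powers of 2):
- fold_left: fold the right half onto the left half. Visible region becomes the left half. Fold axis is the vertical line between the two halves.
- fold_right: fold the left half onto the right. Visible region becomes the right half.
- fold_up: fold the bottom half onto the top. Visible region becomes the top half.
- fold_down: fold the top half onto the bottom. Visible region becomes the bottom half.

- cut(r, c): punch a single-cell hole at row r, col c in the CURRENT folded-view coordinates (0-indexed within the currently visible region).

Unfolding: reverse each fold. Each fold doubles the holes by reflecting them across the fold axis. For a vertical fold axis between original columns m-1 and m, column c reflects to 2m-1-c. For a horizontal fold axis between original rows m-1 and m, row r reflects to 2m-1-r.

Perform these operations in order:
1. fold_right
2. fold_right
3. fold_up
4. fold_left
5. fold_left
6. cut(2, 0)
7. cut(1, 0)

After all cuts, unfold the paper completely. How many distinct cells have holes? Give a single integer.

Op 1 fold_right: fold axis v@8; visible region now rows[0,16) x cols[8,16) = 16x8
Op 2 fold_right: fold axis v@12; visible region now rows[0,16) x cols[12,16) = 16x4
Op 3 fold_up: fold axis h@8; visible region now rows[0,8) x cols[12,16) = 8x4
Op 4 fold_left: fold axis v@14; visible region now rows[0,8) x cols[12,14) = 8x2
Op 5 fold_left: fold axis v@13; visible region now rows[0,8) x cols[12,13) = 8x1
Op 6 cut(2, 0): punch at orig (2,12); cuts so far [(2, 12)]; region rows[0,8) x cols[12,13) = 8x1
Op 7 cut(1, 0): punch at orig (1,12); cuts so far [(1, 12), (2, 12)]; region rows[0,8) x cols[12,13) = 8x1
Unfold 1 (reflect across v@13): 4 holes -> [(1, 12), (1, 13), (2, 12), (2, 13)]
Unfold 2 (reflect across v@14): 8 holes -> [(1, 12), (1, 13), (1, 14), (1, 15), (2, 12), (2, 13), (2, 14), (2, 15)]
Unfold 3 (reflect across h@8): 16 holes -> [(1, 12), (1, 13), (1, 14), (1, 15), (2, 12), (2, 13), (2, 14), (2, 15), (13, 12), (13, 13), (13, 14), (13, 15), (14, 12), (14, 13), (14, 14), (14, 15)]
Unfold 4 (reflect across v@12): 32 holes -> [(1, 8), (1, 9), (1, 10), (1, 11), (1, 12), (1, 13), (1, 14), (1, 15), (2, 8), (2, 9), (2, 10), (2, 11), (2, 12), (2, 13), (2, 14), (2, 15), (13, 8), (13, 9), (13, 10), (13, 11), (13, 12), (13, 13), (13, 14), (13, 15), (14, 8), (14, 9), (14, 10), (14, 11), (14, 12), (14, 13), (14, 14), (14, 15)]
Unfold 5 (reflect across v@8): 64 holes -> [(1, 0), (1, 1), (1, 2), (1, 3), (1, 4), (1, 5), (1, 6), (1, 7), (1, 8), (1, 9), (1, 10), (1, 11), (1, 12), (1, 13), (1, 14), (1, 15), (2, 0), (2, 1), (2, 2), (2, 3), (2, 4), (2, 5), (2, 6), (2, 7), (2, 8), (2, 9), (2, 10), (2, 11), (2, 12), (2, 13), (2, 14), (2, 15), (13, 0), (13, 1), (13, 2), (13, 3), (13, 4), (13, 5), (13, 6), (13, 7), (13, 8), (13, 9), (13, 10), (13, 11), (13, 12), (13, 13), (13, 14), (13, 15), (14, 0), (14, 1), (14, 2), (14, 3), (14, 4), (14, 5), (14, 6), (14, 7), (14, 8), (14, 9), (14, 10), (14, 11), (14, 12), (14, 13), (14, 14), (14, 15)]

Answer: 64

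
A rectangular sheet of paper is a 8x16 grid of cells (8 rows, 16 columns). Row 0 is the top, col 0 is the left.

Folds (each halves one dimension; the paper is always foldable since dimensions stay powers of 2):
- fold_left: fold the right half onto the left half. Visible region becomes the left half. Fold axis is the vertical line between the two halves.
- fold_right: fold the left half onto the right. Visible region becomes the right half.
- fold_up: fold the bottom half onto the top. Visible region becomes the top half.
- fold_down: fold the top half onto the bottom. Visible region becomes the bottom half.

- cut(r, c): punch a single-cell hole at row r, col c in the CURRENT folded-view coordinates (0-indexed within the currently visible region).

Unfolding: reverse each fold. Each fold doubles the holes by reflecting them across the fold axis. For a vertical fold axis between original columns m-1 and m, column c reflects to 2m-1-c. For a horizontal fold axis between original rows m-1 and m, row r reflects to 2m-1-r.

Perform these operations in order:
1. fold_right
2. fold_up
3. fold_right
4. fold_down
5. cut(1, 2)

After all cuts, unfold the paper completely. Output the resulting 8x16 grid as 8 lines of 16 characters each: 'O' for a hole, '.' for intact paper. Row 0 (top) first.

Op 1 fold_right: fold axis v@8; visible region now rows[0,8) x cols[8,16) = 8x8
Op 2 fold_up: fold axis h@4; visible region now rows[0,4) x cols[8,16) = 4x8
Op 3 fold_right: fold axis v@12; visible region now rows[0,4) x cols[12,16) = 4x4
Op 4 fold_down: fold axis h@2; visible region now rows[2,4) x cols[12,16) = 2x4
Op 5 cut(1, 2): punch at orig (3,14); cuts so far [(3, 14)]; region rows[2,4) x cols[12,16) = 2x4
Unfold 1 (reflect across h@2): 2 holes -> [(0, 14), (3, 14)]
Unfold 2 (reflect across v@12): 4 holes -> [(0, 9), (0, 14), (3, 9), (3, 14)]
Unfold 3 (reflect across h@4): 8 holes -> [(0, 9), (0, 14), (3, 9), (3, 14), (4, 9), (4, 14), (7, 9), (7, 14)]
Unfold 4 (reflect across v@8): 16 holes -> [(0, 1), (0, 6), (0, 9), (0, 14), (3, 1), (3, 6), (3, 9), (3, 14), (4, 1), (4, 6), (4, 9), (4, 14), (7, 1), (7, 6), (7, 9), (7, 14)]

Answer: .O....O..O....O.
................
................
.O....O..O....O.
.O....O..O....O.
................
................
.O....O..O....O.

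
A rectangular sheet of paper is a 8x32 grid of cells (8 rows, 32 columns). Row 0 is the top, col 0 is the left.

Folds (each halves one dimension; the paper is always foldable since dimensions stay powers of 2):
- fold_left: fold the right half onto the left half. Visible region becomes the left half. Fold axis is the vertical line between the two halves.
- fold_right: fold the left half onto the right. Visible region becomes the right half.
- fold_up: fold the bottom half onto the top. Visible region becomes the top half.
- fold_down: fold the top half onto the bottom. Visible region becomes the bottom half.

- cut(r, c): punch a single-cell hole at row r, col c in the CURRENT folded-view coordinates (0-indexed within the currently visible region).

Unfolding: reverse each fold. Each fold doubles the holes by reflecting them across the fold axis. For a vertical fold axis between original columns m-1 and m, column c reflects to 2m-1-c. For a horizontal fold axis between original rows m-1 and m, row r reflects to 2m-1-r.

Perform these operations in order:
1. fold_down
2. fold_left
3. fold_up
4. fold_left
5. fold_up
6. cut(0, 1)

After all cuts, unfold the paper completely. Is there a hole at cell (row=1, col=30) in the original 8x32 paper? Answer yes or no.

Answer: yes

Derivation:
Op 1 fold_down: fold axis h@4; visible region now rows[4,8) x cols[0,32) = 4x32
Op 2 fold_left: fold axis v@16; visible region now rows[4,8) x cols[0,16) = 4x16
Op 3 fold_up: fold axis h@6; visible region now rows[4,6) x cols[0,16) = 2x16
Op 4 fold_left: fold axis v@8; visible region now rows[4,6) x cols[0,8) = 2x8
Op 5 fold_up: fold axis h@5; visible region now rows[4,5) x cols[0,8) = 1x8
Op 6 cut(0, 1): punch at orig (4,1); cuts so far [(4, 1)]; region rows[4,5) x cols[0,8) = 1x8
Unfold 1 (reflect across h@5): 2 holes -> [(4, 1), (5, 1)]
Unfold 2 (reflect across v@8): 4 holes -> [(4, 1), (4, 14), (5, 1), (5, 14)]
Unfold 3 (reflect across h@6): 8 holes -> [(4, 1), (4, 14), (5, 1), (5, 14), (6, 1), (6, 14), (7, 1), (7, 14)]
Unfold 4 (reflect across v@16): 16 holes -> [(4, 1), (4, 14), (4, 17), (4, 30), (5, 1), (5, 14), (5, 17), (5, 30), (6, 1), (6, 14), (6, 17), (6, 30), (7, 1), (7, 14), (7, 17), (7, 30)]
Unfold 5 (reflect across h@4): 32 holes -> [(0, 1), (0, 14), (0, 17), (0, 30), (1, 1), (1, 14), (1, 17), (1, 30), (2, 1), (2, 14), (2, 17), (2, 30), (3, 1), (3, 14), (3, 17), (3, 30), (4, 1), (4, 14), (4, 17), (4, 30), (5, 1), (5, 14), (5, 17), (5, 30), (6, 1), (6, 14), (6, 17), (6, 30), (7, 1), (7, 14), (7, 17), (7, 30)]
Holes: [(0, 1), (0, 14), (0, 17), (0, 30), (1, 1), (1, 14), (1, 17), (1, 30), (2, 1), (2, 14), (2, 17), (2, 30), (3, 1), (3, 14), (3, 17), (3, 30), (4, 1), (4, 14), (4, 17), (4, 30), (5, 1), (5, 14), (5, 17), (5, 30), (6, 1), (6, 14), (6, 17), (6, 30), (7, 1), (7, 14), (7, 17), (7, 30)]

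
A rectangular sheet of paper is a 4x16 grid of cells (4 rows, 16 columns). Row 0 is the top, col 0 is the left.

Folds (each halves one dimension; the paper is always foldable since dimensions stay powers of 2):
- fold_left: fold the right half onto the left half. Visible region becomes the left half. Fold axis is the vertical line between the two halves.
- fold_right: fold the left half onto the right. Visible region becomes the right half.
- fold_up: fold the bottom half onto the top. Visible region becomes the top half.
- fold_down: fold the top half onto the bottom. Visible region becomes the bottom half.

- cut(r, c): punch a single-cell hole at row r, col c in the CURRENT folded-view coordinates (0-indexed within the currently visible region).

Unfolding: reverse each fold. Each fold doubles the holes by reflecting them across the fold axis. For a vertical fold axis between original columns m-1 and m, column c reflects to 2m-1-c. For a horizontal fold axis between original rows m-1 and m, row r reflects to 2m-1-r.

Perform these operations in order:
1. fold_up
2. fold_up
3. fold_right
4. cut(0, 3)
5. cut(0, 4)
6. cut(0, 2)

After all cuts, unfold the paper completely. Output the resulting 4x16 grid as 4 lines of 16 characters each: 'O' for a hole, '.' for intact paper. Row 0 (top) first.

Answer: ...OOO....OOO...
...OOO....OOO...
...OOO....OOO...
...OOO....OOO...

Derivation:
Op 1 fold_up: fold axis h@2; visible region now rows[0,2) x cols[0,16) = 2x16
Op 2 fold_up: fold axis h@1; visible region now rows[0,1) x cols[0,16) = 1x16
Op 3 fold_right: fold axis v@8; visible region now rows[0,1) x cols[8,16) = 1x8
Op 4 cut(0, 3): punch at orig (0,11); cuts so far [(0, 11)]; region rows[0,1) x cols[8,16) = 1x8
Op 5 cut(0, 4): punch at orig (0,12); cuts so far [(0, 11), (0, 12)]; region rows[0,1) x cols[8,16) = 1x8
Op 6 cut(0, 2): punch at orig (0,10); cuts so far [(0, 10), (0, 11), (0, 12)]; region rows[0,1) x cols[8,16) = 1x8
Unfold 1 (reflect across v@8): 6 holes -> [(0, 3), (0, 4), (0, 5), (0, 10), (0, 11), (0, 12)]
Unfold 2 (reflect across h@1): 12 holes -> [(0, 3), (0, 4), (0, 5), (0, 10), (0, 11), (0, 12), (1, 3), (1, 4), (1, 5), (1, 10), (1, 11), (1, 12)]
Unfold 3 (reflect across h@2): 24 holes -> [(0, 3), (0, 4), (0, 5), (0, 10), (0, 11), (0, 12), (1, 3), (1, 4), (1, 5), (1, 10), (1, 11), (1, 12), (2, 3), (2, 4), (2, 5), (2, 10), (2, 11), (2, 12), (3, 3), (3, 4), (3, 5), (3, 10), (3, 11), (3, 12)]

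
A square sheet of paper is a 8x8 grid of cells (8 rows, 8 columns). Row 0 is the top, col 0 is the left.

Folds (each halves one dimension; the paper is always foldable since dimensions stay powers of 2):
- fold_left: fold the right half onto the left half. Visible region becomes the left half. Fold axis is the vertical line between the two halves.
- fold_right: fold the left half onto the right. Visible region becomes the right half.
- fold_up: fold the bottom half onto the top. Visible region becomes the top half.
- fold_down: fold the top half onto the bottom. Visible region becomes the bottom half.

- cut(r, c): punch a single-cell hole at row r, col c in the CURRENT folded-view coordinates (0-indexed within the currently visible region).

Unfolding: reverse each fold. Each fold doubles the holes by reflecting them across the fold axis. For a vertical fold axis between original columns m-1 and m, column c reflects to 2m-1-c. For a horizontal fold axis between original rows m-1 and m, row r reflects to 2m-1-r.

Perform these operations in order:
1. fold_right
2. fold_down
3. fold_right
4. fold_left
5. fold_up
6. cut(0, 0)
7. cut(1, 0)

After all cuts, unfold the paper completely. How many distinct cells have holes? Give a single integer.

Op 1 fold_right: fold axis v@4; visible region now rows[0,8) x cols[4,8) = 8x4
Op 2 fold_down: fold axis h@4; visible region now rows[4,8) x cols[4,8) = 4x4
Op 3 fold_right: fold axis v@6; visible region now rows[4,8) x cols[6,8) = 4x2
Op 4 fold_left: fold axis v@7; visible region now rows[4,8) x cols[6,7) = 4x1
Op 5 fold_up: fold axis h@6; visible region now rows[4,6) x cols[6,7) = 2x1
Op 6 cut(0, 0): punch at orig (4,6); cuts so far [(4, 6)]; region rows[4,6) x cols[6,7) = 2x1
Op 7 cut(1, 0): punch at orig (5,6); cuts so far [(4, 6), (5, 6)]; region rows[4,6) x cols[6,7) = 2x1
Unfold 1 (reflect across h@6): 4 holes -> [(4, 6), (5, 6), (6, 6), (7, 6)]
Unfold 2 (reflect across v@7): 8 holes -> [(4, 6), (4, 7), (5, 6), (5, 7), (6, 6), (6, 7), (7, 6), (7, 7)]
Unfold 3 (reflect across v@6): 16 holes -> [(4, 4), (4, 5), (4, 6), (4, 7), (5, 4), (5, 5), (5, 6), (5, 7), (6, 4), (6, 5), (6, 6), (6, 7), (7, 4), (7, 5), (7, 6), (7, 7)]
Unfold 4 (reflect across h@4): 32 holes -> [(0, 4), (0, 5), (0, 6), (0, 7), (1, 4), (1, 5), (1, 6), (1, 7), (2, 4), (2, 5), (2, 6), (2, 7), (3, 4), (3, 5), (3, 6), (3, 7), (4, 4), (4, 5), (4, 6), (4, 7), (5, 4), (5, 5), (5, 6), (5, 7), (6, 4), (6, 5), (6, 6), (6, 7), (7, 4), (7, 5), (7, 6), (7, 7)]
Unfold 5 (reflect across v@4): 64 holes -> [(0, 0), (0, 1), (0, 2), (0, 3), (0, 4), (0, 5), (0, 6), (0, 7), (1, 0), (1, 1), (1, 2), (1, 3), (1, 4), (1, 5), (1, 6), (1, 7), (2, 0), (2, 1), (2, 2), (2, 3), (2, 4), (2, 5), (2, 6), (2, 7), (3, 0), (3, 1), (3, 2), (3, 3), (3, 4), (3, 5), (3, 6), (3, 7), (4, 0), (4, 1), (4, 2), (4, 3), (4, 4), (4, 5), (4, 6), (4, 7), (5, 0), (5, 1), (5, 2), (5, 3), (5, 4), (5, 5), (5, 6), (5, 7), (6, 0), (6, 1), (6, 2), (6, 3), (6, 4), (6, 5), (6, 6), (6, 7), (7, 0), (7, 1), (7, 2), (7, 3), (7, 4), (7, 5), (7, 6), (7, 7)]

Answer: 64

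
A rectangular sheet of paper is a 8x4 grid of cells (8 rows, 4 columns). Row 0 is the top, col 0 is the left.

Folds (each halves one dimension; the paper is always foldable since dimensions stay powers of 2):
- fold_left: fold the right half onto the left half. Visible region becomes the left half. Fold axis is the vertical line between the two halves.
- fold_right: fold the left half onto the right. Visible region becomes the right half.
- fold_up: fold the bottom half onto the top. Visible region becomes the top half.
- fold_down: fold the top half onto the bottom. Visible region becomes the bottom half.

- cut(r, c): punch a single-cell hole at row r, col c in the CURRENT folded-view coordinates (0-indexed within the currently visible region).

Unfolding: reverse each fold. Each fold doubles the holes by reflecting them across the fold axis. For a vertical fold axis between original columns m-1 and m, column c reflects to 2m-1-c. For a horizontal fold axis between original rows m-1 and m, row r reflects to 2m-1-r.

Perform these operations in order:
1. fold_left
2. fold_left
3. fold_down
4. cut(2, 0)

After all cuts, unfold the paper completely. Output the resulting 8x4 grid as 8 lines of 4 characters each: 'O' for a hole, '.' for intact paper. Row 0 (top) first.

Op 1 fold_left: fold axis v@2; visible region now rows[0,8) x cols[0,2) = 8x2
Op 2 fold_left: fold axis v@1; visible region now rows[0,8) x cols[0,1) = 8x1
Op 3 fold_down: fold axis h@4; visible region now rows[4,8) x cols[0,1) = 4x1
Op 4 cut(2, 0): punch at orig (6,0); cuts so far [(6, 0)]; region rows[4,8) x cols[0,1) = 4x1
Unfold 1 (reflect across h@4): 2 holes -> [(1, 0), (6, 0)]
Unfold 2 (reflect across v@1): 4 holes -> [(1, 0), (1, 1), (6, 0), (6, 1)]
Unfold 3 (reflect across v@2): 8 holes -> [(1, 0), (1, 1), (1, 2), (1, 3), (6, 0), (6, 1), (6, 2), (6, 3)]

Answer: ....
OOOO
....
....
....
....
OOOO
....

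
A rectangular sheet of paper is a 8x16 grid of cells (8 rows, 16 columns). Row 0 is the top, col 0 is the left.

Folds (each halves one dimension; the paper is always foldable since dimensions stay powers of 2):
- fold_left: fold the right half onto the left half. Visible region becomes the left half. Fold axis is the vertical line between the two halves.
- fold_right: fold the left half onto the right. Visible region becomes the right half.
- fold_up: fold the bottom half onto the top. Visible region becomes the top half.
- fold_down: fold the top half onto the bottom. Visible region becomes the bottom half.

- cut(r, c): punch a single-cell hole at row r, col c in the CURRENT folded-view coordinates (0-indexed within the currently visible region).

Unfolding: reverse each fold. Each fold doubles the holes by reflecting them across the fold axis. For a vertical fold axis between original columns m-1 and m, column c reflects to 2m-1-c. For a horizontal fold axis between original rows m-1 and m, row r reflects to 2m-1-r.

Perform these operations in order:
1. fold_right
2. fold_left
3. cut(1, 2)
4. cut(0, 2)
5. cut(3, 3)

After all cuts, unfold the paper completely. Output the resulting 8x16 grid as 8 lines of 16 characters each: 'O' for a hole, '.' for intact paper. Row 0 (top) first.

Op 1 fold_right: fold axis v@8; visible region now rows[0,8) x cols[8,16) = 8x8
Op 2 fold_left: fold axis v@12; visible region now rows[0,8) x cols[8,12) = 8x4
Op 3 cut(1, 2): punch at orig (1,10); cuts so far [(1, 10)]; region rows[0,8) x cols[8,12) = 8x4
Op 4 cut(0, 2): punch at orig (0,10); cuts so far [(0, 10), (1, 10)]; region rows[0,8) x cols[8,12) = 8x4
Op 5 cut(3, 3): punch at orig (3,11); cuts so far [(0, 10), (1, 10), (3, 11)]; region rows[0,8) x cols[8,12) = 8x4
Unfold 1 (reflect across v@12): 6 holes -> [(0, 10), (0, 13), (1, 10), (1, 13), (3, 11), (3, 12)]
Unfold 2 (reflect across v@8): 12 holes -> [(0, 2), (0, 5), (0, 10), (0, 13), (1, 2), (1, 5), (1, 10), (1, 13), (3, 3), (3, 4), (3, 11), (3, 12)]

Answer: ..O..O....O..O..
..O..O....O..O..
................
...OO......OO...
................
................
................
................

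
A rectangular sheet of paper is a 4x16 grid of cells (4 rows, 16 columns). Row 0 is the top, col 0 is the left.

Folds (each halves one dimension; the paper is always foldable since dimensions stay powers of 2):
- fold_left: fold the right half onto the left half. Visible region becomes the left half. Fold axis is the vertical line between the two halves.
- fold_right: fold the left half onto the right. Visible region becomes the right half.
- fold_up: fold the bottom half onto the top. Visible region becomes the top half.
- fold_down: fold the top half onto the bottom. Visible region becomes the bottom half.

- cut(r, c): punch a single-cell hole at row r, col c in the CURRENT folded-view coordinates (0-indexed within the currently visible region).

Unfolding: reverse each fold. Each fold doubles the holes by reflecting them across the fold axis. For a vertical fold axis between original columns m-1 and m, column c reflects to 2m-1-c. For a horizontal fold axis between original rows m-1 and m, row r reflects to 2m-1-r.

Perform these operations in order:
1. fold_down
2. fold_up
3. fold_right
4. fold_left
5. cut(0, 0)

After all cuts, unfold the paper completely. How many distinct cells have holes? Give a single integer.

Op 1 fold_down: fold axis h@2; visible region now rows[2,4) x cols[0,16) = 2x16
Op 2 fold_up: fold axis h@3; visible region now rows[2,3) x cols[0,16) = 1x16
Op 3 fold_right: fold axis v@8; visible region now rows[2,3) x cols[8,16) = 1x8
Op 4 fold_left: fold axis v@12; visible region now rows[2,3) x cols[8,12) = 1x4
Op 5 cut(0, 0): punch at orig (2,8); cuts so far [(2, 8)]; region rows[2,3) x cols[8,12) = 1x4
Unfold 1 (reflect across v@12): 2 holes -> [(2, 8), (2, 15)]
Unfold 2 (reflect across v@8): 4 holes -> [(2, 0), (2, 7), (2, 8), (2, 15)]
Unfold 3 (reflect across h@3): 8 holes -> [(2, 0), (2, 7), (2, 8), (2, 15), (3, 0), (3, 7), (3, 8), (3, 15)]
Unfold 4 (reflect across h@2): 16 holes -> [(0, 0), (0, 7), (0, 8), (0, 15), (1, 0), (1, 7), (1, 8), (1, 15), (2, 0), (2, 7), (2, 8), (2, 15), (3, 0), (3, 7), (3, 8), (3, 15)]

Answer: 16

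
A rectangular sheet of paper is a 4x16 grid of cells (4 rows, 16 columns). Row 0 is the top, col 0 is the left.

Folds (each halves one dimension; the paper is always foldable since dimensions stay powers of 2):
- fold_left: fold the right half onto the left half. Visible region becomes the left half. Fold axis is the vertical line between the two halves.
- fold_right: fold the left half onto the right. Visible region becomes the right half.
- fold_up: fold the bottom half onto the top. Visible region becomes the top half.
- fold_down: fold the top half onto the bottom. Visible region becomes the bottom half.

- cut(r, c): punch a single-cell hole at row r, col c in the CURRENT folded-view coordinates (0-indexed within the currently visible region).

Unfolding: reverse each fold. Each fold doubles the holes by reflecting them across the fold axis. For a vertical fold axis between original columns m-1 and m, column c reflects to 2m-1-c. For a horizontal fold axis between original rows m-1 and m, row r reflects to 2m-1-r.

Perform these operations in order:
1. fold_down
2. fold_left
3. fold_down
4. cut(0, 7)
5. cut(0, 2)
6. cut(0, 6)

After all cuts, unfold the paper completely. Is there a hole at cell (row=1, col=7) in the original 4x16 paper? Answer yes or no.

Op 1 fold_down: fold axis h@2; visible region now rows[2,4) x cols[0,16) = 2x16
Op 2 fold_left: fold axis v@8; visible region now rows[2,4) x cols[0,8) = 2x8
Op 3 fold_down: fold axis h@3; visible region now rows[3,4) x cols[0,8) = 1x8
Op 4 cut(0, 7): punch at orig (3,7); cuts so far [(3, 7)]; region rows[3,4) x cols[0,8) = 1x8
Op 5 cut(0, 2): punch at orig (3,2); cuts so far [(3, 2), (3, 7)]; region rows[3,4) x cols[0,8) = 1x8
Op 6 cut(0, 6): punch at orig (3,6); cuts so far [(3, 2), (3, 6), (3, 7)]; region rows[3,4) x cols[0,8) = 1x8
Unfold 1 (reflect across h@3): 6 holes -> [(2, 2), (2, 6), (2, 7), (3, 2), (3, 6), (3, 7)]
Unfold 2 (reflect across v@8): 12 holes -> [(2, 2), (2, 6), (2, 7), (2, 8), (2, 9), (2, 13), (3, 2), (3, 6), (3, 7), (3, 8), (3, 9), (3, 13)]
Unfold 3 (reflect across h@2): 24 holes -> [(0, 2), (0, 6), (0, 7), (0, 8), (0, 9), (0, 13), (1, 2), (1, 6), (1, 7), (1, 8), (1, 9), (1, 13), (2, 2), (2, 6), (2, 7), (2, 8), (2, 9), (2, 13), (3, 2), (3, 6), (3, 7), (3, 8), (3, 9), (3, 13)]
Holes: [(0, 2), (0, 6), (0, 7), (0, 8), (0, 9), (0, 13), (1, 2), (1, 6), (1, 7), (1, 8), (1, 9), (1, 13), (2, 2), (2, 6), (2, 7), (2, 8), (2, 9), (2, 13), (3, 2), (3, 6), (3, 7), (3, 8), (3, 9), (3, 13)]

Answer: yes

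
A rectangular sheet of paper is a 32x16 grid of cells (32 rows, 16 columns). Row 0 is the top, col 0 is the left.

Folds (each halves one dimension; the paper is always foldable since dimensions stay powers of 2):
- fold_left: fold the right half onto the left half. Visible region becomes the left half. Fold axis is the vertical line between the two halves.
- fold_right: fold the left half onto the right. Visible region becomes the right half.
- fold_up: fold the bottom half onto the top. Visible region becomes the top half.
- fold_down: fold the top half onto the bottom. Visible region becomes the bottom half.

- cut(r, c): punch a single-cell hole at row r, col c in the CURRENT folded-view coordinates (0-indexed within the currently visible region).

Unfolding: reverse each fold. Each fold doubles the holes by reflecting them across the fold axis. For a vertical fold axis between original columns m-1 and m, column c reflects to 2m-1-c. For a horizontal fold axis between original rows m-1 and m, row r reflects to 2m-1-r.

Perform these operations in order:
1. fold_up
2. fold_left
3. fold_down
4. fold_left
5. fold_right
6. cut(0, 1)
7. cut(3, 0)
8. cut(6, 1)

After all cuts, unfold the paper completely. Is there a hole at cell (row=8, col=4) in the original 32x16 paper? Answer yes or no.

Answer: yes

Derivation:
Op 1 fold_up: fold axis h@16; visible region now rows[0,16) x cols[0,16) = 16x16
Op 2 fold_left: fold axis v@8; visible region now rows[0,16) x cols[0,8) = 16x8
Op 3 fold_down: fold axis h@8; visible region now rows[8,16) x cols[0,8) = 8x8
Op 4 fold_left: fold axis v@4; visible region now rows[8,16) x cols[0,4) = 8x4
Op 5 fold_right: fold axis v@2; visible region now rows[8,16) x cols[2,4) = 8x2
Op 6 cut(0, 1): punch at orig (8,3); cuts so far [(8, 3)]; region rows[8,16) x cols[2,4) = 8x2
Op 7 cut(3, 0): punch at orig (11,2); cuts so far [(8, 3), (11, 2)]; region rows[8,16) x cols[2,4) = 8x2
Op 8 cut(6, 1): punch at orig (14,3); cuts so far [(8, 3), (11, 2), (14, 3)]; region rows[8,16) x cols[2,4) = 8x2
Unfold 1 (reflect across v@2): 6 holes -> [(8, 0), (8, 3), (11, 1), (11, 2), (14, 0), (14, 3)]
Unfold 2 (reflect across v@4): 12 holes -> [(8, 0), (8, 3), (8, 4), (8, 7), (11, 1), (11, 2), (11, 5), (11, 6), (14, 0), (14, 3), (14, 4), (14, 7)]
Unfold 3 (reflect across h@8): 24 holes -> [(1, 0), (1, 3), (1, 4), (1, 7), (4, 1), (4, 2), (4, 5), (4, 6), (7, 0), (7, 3), (7, 4), (7, 7), (8, 0), (8, 3), (8, 4), (8, 7), (11, 1), (11, 2), (11, 5), (11, 6), (14, 0), (14, 3), (14, 4), (14, 7)]
Unfold 4 (reflect across v@8): 48 holes -> [(1, 0), (1, 3), (1, 4), (1, 7), (1, 8), (1, 11), (1, 12), (1, 15), (4, 1), (4, 2), (4, 5), (4, 6), (4, 9), (4, 10), (4, 13), (4, 14), (7, 0), (7, 3), (7, 4), (7, 7), (7, 8), (7, 11), (7, 12), (7, 15), (8, 0), (8, 3), (8, 4), (8, 7), (8, 8), (8, 11), (8, 12), (8, 15), (11, 1), (11, 2), (11, 5), (11, 6), (11, 9), (11, 10), (11, 13), (11, 14), (14, 0), (14, 3), (14, 4), (14, 7), (14, 8), (14, 11), (14, 12), (14, 15)]
Unfold 5 (reflect across h@16): 96 holes -> [(1, 0), (1, 3), (1, 4), (1, 7), (1, 8), (1, 11), (1, 12), (1, 15), (4, 1), (4, 2), (4, 5), (4, 6), (4, 9), (4, 10), (4, 13), (4, 14), (7, 0), (7, 3), (7, 4), (7, 7), (7, 8), (7, 11), (7, 12), (7, 15), (8, 0), (8, 3), (8, 4), (8, 7), (8, 8), (8, 11), (8, 12), (8, 15), (11, 1), (11, 2), (11, 5), (11, 6), (11, 9), (11, 10), (11, 13), (11, 14), (14, 0), (14, 3), (14, 4), (14, 7), (14, 8), (14, 11), (14, 12), (14, 15), (17, 0), (17, 3), (17, 4), (17, 7), (17, 8), (17, 11), (17, 12), (17, 15), (20, 1), (20, 2), (20, 5), (20, 6), (20, 9), (20, 10), (20, 13), (20, 14), (23, 0), (23, 3), (23, 4), (23, 7), (23, 8), (23, 11), (23, 12), (23, 15), (24, 0), (24, 3), (24, 4), (24, 7), (24, 8), (24, 11), (24, 12), (24, 15), (27, 1), (27, 2), (27, 5), (27, 6), (27, 9), (27, 10), (27, 13), (27, 14), (30, 0), (30, 3), (30, 4), (30, 7), (30, 8), (30, 11), (30, 12), (30, 15)]
Holes: [(1, 0), (1, 3), (1, 4), (1, 7), (1, 8), (1, 11), (1, 12), (1, 15), (4, 1), (4, 2), (4, 5), (4, 6), (4, 9), (4, 10), (4, 13), (4, 14), (7, 0), (7, 3), (7, 4), (7, 7), (7, 8), (7, 11), (7, 12), (7, 15), (8, 0), (8, 3), (8, 4), (8, 7), (8, 8), (8, 11), (8, 12), (8, 15), (11, 1), (11, 2), (11, 5), (11, 6), (11, 9), (11, 10), (11, 13), (11, 14), (14, 0), (14, 3), (14, 4), (14, 7), (14, 8), (14, 11), (14, 12), (14, 15), (17, 0), (17, 3), (17, 4), (17, 7), (17, 8), (17, 11), (17, 12), (17, 15), (20, 1), (20, 2), (20, 5), (20, 6), (20, 9), (20, 10), (20, 13), (20, 14), (23, 0), (23, 3), (23, 4), (23, 7), (23, 8), (23, 11), (23, 12), (23, 15), (24, 0), (24, 3), (24, 4), (24, 7), (24, 8), (24, 11), (24, 12), (24, 15), (27, 1), (27, 2), (27, 5), (27, 6), (27, 9), (27, 10), (27, 13), (27, 14), (30, 0), (30, 3), (30, 4), (30, 7), (30, 8), (30, 11), (30, 12), (30, 15)]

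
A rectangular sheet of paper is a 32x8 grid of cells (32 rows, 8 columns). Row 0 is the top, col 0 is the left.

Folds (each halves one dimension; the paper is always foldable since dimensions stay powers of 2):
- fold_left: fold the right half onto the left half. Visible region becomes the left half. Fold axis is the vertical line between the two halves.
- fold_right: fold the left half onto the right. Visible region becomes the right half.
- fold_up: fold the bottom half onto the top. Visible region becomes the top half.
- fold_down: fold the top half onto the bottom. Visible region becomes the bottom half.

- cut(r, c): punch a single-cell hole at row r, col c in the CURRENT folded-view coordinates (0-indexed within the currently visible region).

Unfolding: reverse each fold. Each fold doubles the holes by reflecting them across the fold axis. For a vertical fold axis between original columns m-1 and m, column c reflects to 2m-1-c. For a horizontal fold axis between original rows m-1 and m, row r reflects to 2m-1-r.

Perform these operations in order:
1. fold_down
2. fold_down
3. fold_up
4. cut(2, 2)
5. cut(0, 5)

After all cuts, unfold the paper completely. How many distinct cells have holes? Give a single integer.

Op 1 fold_down: fold axis h@16; visible region now rows[16,32) x cols[0,8) = 16x8
Op 2 fold_down: fold axis h@24; visible region now rows[24,32) x cols[0,8) = 8x8
Op 3 fold_up: fold axis h@28; visible region now rows[24,28) x cols[0,8) = 4x8
Op 4 cut(2, 2): punch at orig (26,2); cuts so far [(26, 2)]; region rows[24,28) x cols[0,8) = 4x8
Op 5 cut(0, 5): punch at orig (24,5); cuts so far [(24, 5), (26, 2)]; region rows[24,28) x cols[0,8) = 4x8
Unfold 1 (reflect across h@28): 4 holes -> [(24, 5), (26, 2), (29, 2), (31, 5)]
Unfold 2 (reflect across h@24): 8 holes -> [(16, 5), (18, 2), (21, 2), (23, 5), (24, 5), (26, 2), (29, 2), (31, 5)]
Unfold 3 (reflect across h@16): 16 holes -> [(0, 5), (2, 2), (5, 2), (7, 5), (8, 5), (10, 2), (13, 2), (15, 5), (16, 5), (18, 2), (21, 2), (23, 5), (24, 5), (26, 2), (29, 2), (31, 5)]

Answer: 16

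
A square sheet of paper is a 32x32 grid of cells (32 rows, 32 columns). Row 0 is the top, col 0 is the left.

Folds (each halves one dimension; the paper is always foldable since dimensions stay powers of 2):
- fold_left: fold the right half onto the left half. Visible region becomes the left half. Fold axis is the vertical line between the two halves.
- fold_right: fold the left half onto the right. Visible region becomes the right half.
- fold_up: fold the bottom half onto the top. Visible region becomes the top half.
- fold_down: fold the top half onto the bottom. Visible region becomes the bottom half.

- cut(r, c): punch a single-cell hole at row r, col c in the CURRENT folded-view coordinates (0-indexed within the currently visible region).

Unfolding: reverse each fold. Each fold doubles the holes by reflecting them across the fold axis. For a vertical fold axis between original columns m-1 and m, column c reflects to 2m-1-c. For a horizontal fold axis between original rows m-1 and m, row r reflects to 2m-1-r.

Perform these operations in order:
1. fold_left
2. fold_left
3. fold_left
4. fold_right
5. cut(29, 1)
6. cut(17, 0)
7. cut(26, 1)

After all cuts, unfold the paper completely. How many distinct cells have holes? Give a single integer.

Answer: 48

Derivation:
Op 1 fold_left: fold axis v@16; visible region now rows[0,32) x cols[0,16) = 32x16
Op 2 fold_left: fold axis v@8; visible region now rows[0,32) x cols[0,8) = 32x8
Op 3 fold_left: fold axis v@4; visible region now rows[0,32) x cols[0,4) = 32x4
Op 4 fold_right: fold axis v@2; visible region now rows[0,32) x cols[2,4) = 32x2
Op 5 cut(29, 1): punch at orig (29,3); cuts so far [(29, 3)]; region rows[0,32) x cols[2,4) = 32x2
Op 6 cut(17, 0): punch at orig (17,2); cuts so far [(17, 2), (29, 3)]; region rows[0,32) x cols[2,4) = 32x2
Op 7 cut(26, 1): punch at orig (26,3); cuts so far [(17, 2), (26, 3), (29, 3)]; region rows[0,32) x cols[2,4) = 32x2
Unfold 1 (reflect across v@2): 6 holes -> [(17, 1), (17, 2), (26, 0), (26, 3), (29, 0), (29, 3)]
Unfold 2 (reflect across v@4): 12 holes -> [(17, 1), (17, 2), (17, 5), (17, 6), (26, 0), (26, 3), (26, 4), (26, 7), (29, 0), (29, 3), (29, 4), (29, 7)]
Unfold 3 (reflect across v@8): 24 holes -> [(17, 1), (17, 2), (17, 5), (17, 6), (17, 9), (17, 10), (17, 13), (17, 14), (26, 0), (26, 3), (26, 4), (26, 7), (26, 8), (26, 11), (26, 12), (26, 15), (29, 0), (29, 3), (29, 4), (29, 7), (29, 8), (29, 11), (29, 12), (29, 15)]
Unfold 4 (reflect across v@16): 48 holes -> [(17, 1), (17, 2), (17, 5), (17, 6), (17, 9), (17, 10), (17, 13), (17, 14), (17, 17), (17, 18), (17, 21), (17, 22), (17, 25), (17, 26), (17, 29), (17, 30), (26, 0), (26, 3), (26, 4), (26, 7), (26, 8), (26, 11), (26, 12), (26, 15), (26, 16), (26, 19), (26, 20), (26, 23), (26, 24), (26, 27), (26, 28), (26, 31), (29, 0), (29, 3), (29, 4), (29, 7), (29, 8), (29, 11), (29, 12), (29, 15), (29, 16), (29, 19), (29, 20), (29, 23), (29, 24), (29, 27), (29, 28), (29, 31)]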